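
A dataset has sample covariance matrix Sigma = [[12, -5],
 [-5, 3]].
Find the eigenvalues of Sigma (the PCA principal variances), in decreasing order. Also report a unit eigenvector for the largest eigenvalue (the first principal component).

Step 1 — characteristic polynomial of 2×2 Sigma:
  det(Sigma - λI) = λ² - trace · λ + det = 0.
  trace = 12 + 3 = 15, det = 12·3 - (-5)² = 11.
Step 2 — discriminant:
  Δ = trace² - 4·det = 225 - 44 = 181.
Step 3 — eigenvalues:
  λ = (trace ± √Δ)/2 = (15 ± 13.4536)/2,
  λ_1 = 14.2268,  λ_2 = 0.7732.

Step 4 — unit eigenvector for λ_1: solve (Sigma - λ_1 I)v = 0. First row:
  (12 - 14.2268)·v_x + (-5)·v_y = 0, i.e. (-2.2268)·v_x + (-5)·v_y = 0,
  so v ∝ (b, λ_1 - a) = (-5, 2.2268); multiply by -1 so the first entry is positive: u = (5, -2.2268).
  ||u|| = √((5)² + (-2.2268)²) = √(29.9587) ≈ 5.4735,
  v_1 = u/||u|| ≈ (0.9135, -0.4068) (||v_1|| = 1).

λ_1 = 14.2268,  λ_2 = 0.7732;  v_1 ≈ (0.9135, -0.4068)


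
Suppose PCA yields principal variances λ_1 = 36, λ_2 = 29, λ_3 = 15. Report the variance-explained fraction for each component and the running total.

Step 1 — total variance = trace(Sigma) = Σ λ_i = 36 + 29 + 15 = 80.

Step 2 — fraction explained by component i = λ_i / Σ λ:
  PC1: 36/80 = 0.45
  PC2: 29/80 = 0.3625
  PC3: 15/80 = 0.1875

Step 3 — cumulative fraction after k components = (λ_1 + ... + λ_k) / Σ λ:
  k = 1: 36/80 = 0.45
  k = 2: (36 + 29)/80 = 65/80 = 0.8125
  k = 3: (36 + 29 + 15)/80 = 80/80 = 1

Summary (fraction, with percent):

explained: PC1 0.45 (45%), PC2 0.3625 (36.25%), PC3 0.1875 (18.75%);  cumulative: 0.45, 0.8125, 1


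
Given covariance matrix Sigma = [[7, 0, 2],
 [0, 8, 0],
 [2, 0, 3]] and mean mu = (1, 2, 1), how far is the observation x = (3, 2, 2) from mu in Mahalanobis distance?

Step 1 — centre the observation: (x - mu) = (2, 0, 1).

Step 2 — invert Sigma (cofactor / det for 3×3, or solve directly):
  Sigma^{-1} = [[0.1765, 0, -0.1176],
 [0, 0.125, 0],
 [-0.1176, 0, 0.4118]].

Step 3 — form the quadratic (x - mu)^T · Sigma^{-1} · (x - mu):
  Sigma^{-1} · (x - mu) = (0.2353, 0, 0.1765).
  (x - mu)^T · [Sigma^{-1} · (x - mu)] = (2)·(0.2353) + (0)·(0) + (1)·(0.1765) = 0.6471.

Step 4 — take square root: d = √(0.6471) ≈ 0.8044.

d(x, mu) = √(0.6471) ≈ 0.8044


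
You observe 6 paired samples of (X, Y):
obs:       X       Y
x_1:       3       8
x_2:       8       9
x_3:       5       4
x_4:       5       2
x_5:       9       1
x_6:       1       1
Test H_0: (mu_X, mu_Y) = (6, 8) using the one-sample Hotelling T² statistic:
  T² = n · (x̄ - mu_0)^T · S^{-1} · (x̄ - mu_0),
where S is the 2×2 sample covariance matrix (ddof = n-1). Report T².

Step 1 — sample mean vector:
  mean(X) = (3 + 8 + 5 + 5 + 9 + 1) / 6 = 31/6 = 5.1667
  mean(Y) = (8 + 9 + 4 + 2 + 1 + 1) / 6 = 25/6 = 4.1667
  x̄ = (5.1667, 4.1667),  deviation x̄ - mu_0 = (5.1667, 4.1667) - (6, 8) = (-0.8333, -3.8333).

Step 2 — sample covariance matrix, S[i,j] = (1/(n-1)) · Σ_k (x_{k,i} - mean_i) · (x_{k,j} - mean_j), divisor n-1 = 5:
  S[X,X] = ((-2.1667)·(-2.1667) + (2.8333)·(2.8333) + (-0.1667)·(-0.1667) + (-0.1667)·(-0.1667) + (3.8333)·(3.8333) + (-4.1667)·(-4.1667)) / 5 = 44.8333/5 = 8.9667
  S[X,Y] = ((-2.1667)·(3.8333) + (2.8333)·(4.8333) + (-0.1667)·(-0.1667) + (-0.1667)·(-2.1667) + (3.8333)·(-3.1667) + (-4.1667)·(-3.1667)) / 5 = 6.8333/5 = 1.3667
  S[Y,Y] = ((3.8333)·(3.8333) + (4.8333)·(4.8333) + (-0.1667)·(-0.1667) + (-2.1667)·(-2.1667) + (-3.1667)·(-3.1667) + (-3.1667)·(-3.1667)) / 5 = 62.8333/5 = 12.5667
  S = [[8.9667, 1.3667],
 [1.3667, 12.5667]].

Step 3 — invert S. det(S) = 8.9667·12.5667 - (1.3667)² = 110.8133.
  S^{-1} = (1/det) · [[d, -b], [-b, a]] = [[0.1134, -0.0123],
 [-0.0123, 0.0809]].

Step 4 — quadratic form (x̄ - mu_0)^T · S^{-1} · (x̄ - mu_0):
  S^{-1} · (x̄ - mu_0) = (-0.0472, -0.2999),
  (x̄ - mu_0)^T · [...] = (-0.8333)·(-0.0472) + (-3.8333)·(-0.2999) = 1.189.

Step 5 — scale by n: T² = 6 · 1.189 = 7.1339.

T² ≈ 7.1339


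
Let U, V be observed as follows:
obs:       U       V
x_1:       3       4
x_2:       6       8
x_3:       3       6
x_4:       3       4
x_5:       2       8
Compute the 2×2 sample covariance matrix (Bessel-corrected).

Step 1 — column means:
  mean(U) = (3 + 6 + 3 + 3 + 2) / 5 = 17/5 = 3.4
  mean(V) = (4 + 8 + 6 + 4 + 8) / 5 = 30/5 = 6

Step 2 — sample covariance S[i,j] = (1/(n-1)) · Σ_k (x_{k,i} - mean_i) · (x_{k,j} - mean_j), with n-1 = 4.
  S[U,U] = ((-0.4)·(-0.4) + (2.6)·(2.6) + (-0.4)·(-0.4) + (-0.4)·(-0.4) + (-1.4)·(-1.4)) / 4 = 9.2/4 = 2.3
  S[U,V] = ((-0.4)·(-2) + (2.6)·(2) + (-0.4)·(0) + (-0.4)·(-2) + (-1.4)·(2)) / 4 = 4/4 = 1
  S[V,V] = ((-2)·(-2) + (2)·(2) + (0)·(0) + (-2)·(-2) + (2)·(2)) / 4 = 16/4 = 4

S is symmetric (S[j,i] = S[i,j]). Assembling:

S = [[2.3, 1],
 [1, 4]]


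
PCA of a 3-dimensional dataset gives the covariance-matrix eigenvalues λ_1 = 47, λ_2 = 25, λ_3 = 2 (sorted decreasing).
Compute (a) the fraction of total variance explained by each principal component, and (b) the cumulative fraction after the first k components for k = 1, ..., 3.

Step 1 — total variance = trace(Sigma) = Σ λ_i = 47 + 25 + 2 = 74.

Step 2 — fraction explained by component i = λ_i / Σ λ:
  PC1: 47/74 = 0.6351
  PC2: 25/74 = 0.3378
  PC3: 2/74 = 0.027

Step 3 — cumulative fraction after k components = (λ_1 + ... + λ_k) / Σ λ:
  k = 1: 47/74 = 0.6351
  k = 2: (47 + 25)/74 = 72/74 = 0.973
  k = 3: (47 + 25 + 2)/74 = 74/74 = 1

Summary (fraction, with percent):

explained: PC1 0.6351 (63.51%), PC2 0.3378 (33.78%), PC3 0.027 (2.7%);  cumulative: 0.6351, 0.973, 1


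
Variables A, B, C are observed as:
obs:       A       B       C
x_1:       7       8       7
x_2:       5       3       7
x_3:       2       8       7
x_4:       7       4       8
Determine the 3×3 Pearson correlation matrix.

Step 1 — column means:
  mean(A) = (7 + 5 + 2 + 7) / 4 = 21/4 = 5.25
  mean(B) = (8 + 3 + 8 + 4) / 4 = 23/4 = 5.75
  mean(C) = (7 + 7 + 7 + 8) / 4 = 29/4 = 7.25

Step 2 — sample variances and covariances s[i,j] = (1/(n-1)) · Σ_k (x_{k,i} - mean_i) · (x_{k,j} - mean_j), with n-1 = 3:
  s[A,A] = ((1.75)·(1.75) + (-0.25)·(-0.25) + (-3.25)·(-3.25) + (1.75)·(1.75)) / 3 = 16.75/3 = 5.5833
  s[A,B] = ((1.75)·(2.25) + (-0.25)·(-2.75) + (-3.25)·(2.25) + (1.75)·(-1.75)) / 3 = -5.75/3 = -1.9167
  s[A,C] = ((1.75)·(-0.25) + (-0.25)·(-0.25) + (-3.25)·(-0.25) + (1.75)·(0.75)) / 3 = 1.75/3 = 0.5833
  s[B,B] = ((2.25)·(2.25) + (-2.75)·(-2.75) + (2.25)·(2.25) + (-1.75)·(-1.75)) / 3 = 20.75/3 = 6.9167
  s[B,C] = ((2.25)·(-0.25) + (-2.75)·(-0.25) + (2.25)·(-0.25) + (-1.75)·(0.75)) / 3 = -1.75/3 = -0.5833
  s[C,C] = ((-0.25)·(-0.25) + (-0.25)·(-0.25) + (-0.25)·(-0.25) + (0.75)·(0.75)) / 3 = 0.75/3 = 0.25
  Sample standard deviations s_i = √(s[i,i]):
  s(A) = √(5.5833) = 2.3629
  s(B) = √(6.9167) = 2.63
  s(C) = √(0.25) = 0.5

Step 3 — r_{ij} = s_{ij} / (s_i · s_j):
  r[A,A] = 1 (diagonal).
  r[A,B] = -1.9167 / (2.3629 · 2.63) = -1.9167 / 6.2143 = -0.3084
  r[A,C] = 0.5833 / (2.3629 · 0.5) = 0.5833 / 1.1815 = 0.4937
  r[B,B] = 1 (diagonal).
  r[B,C] = -0.5833 / (2.63 · 0.5) = -0.5833 / 1.315 = -0.4436
  r[C,C] = 1 (diagonal).

R is symmetric with unit diagonal. Assembling:

R = [[1, -0.3084, 0.4937],
 [-0.3084, 1, -0.4436],
 [0.4937, -0.4436, 1]]


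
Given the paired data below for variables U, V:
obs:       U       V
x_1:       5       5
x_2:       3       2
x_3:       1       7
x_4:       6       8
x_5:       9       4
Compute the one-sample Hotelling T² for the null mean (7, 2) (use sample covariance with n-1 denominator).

Step 1 — sample mean vector:
  mean(U) = (5 + 3 + 1 + 6 + 9) / 5 = 24/5 = 4.8
  mean(V) = (5 + 2 + 7 + 8 + 4) / 5 = 26/5 = 5.2
  x̄ = (4.8, 5.2),  deviation x̄ - mu_0 = (4.8, 5.2) - (7, 2) = (-2.2, 3.2).

Step 2 — sample covariance matrix, S[i,j] = (1/(n-1)) · Σ_k (x_{k,i} - mean_i) · (x_{k,j} - mean_j), divisor n-1 = 4:
  S[U,U] = ((0.2)·(0.2) + (-1.8)·(-1.8) + (-3.8)·(-3.8) + (1.2)·(1.2) + (4.2)·(4.2)) / 4 = 36.8/4 = 9.2
  S[U,V] = ((0.2)·(-0.2) + (-1.8)·(-3.2) + (-3.8)·(1.8) + (1.2)·(2.8) + (4.2)·(-1.2)) / 4 = -2.8/4 = -0.7
  S[V,V] = ((-0.2)·(-0.2) + (-3.2)·(-3.2) + (1.8)·(1.8) + (2.8)·(2.8) + (-1.2)·(-1.2)) / 4 = 22.8/4 = 5.7
  S = [[9.2, -0.7],
 [-0.7, 5.7]].

Step 3 — invert S. det(S) = 9.2·5.7 - (-0.7)² = 51.95.
  S^{-1} = (1/det) · [[d, -b], [-b, a]] = [[0.1097, 0.0135],
 [0.0135, 0.1771]].

Step 4 — quadratic form (x̄ - mu_0)^T · S^{-1} · (x̄ - mu_0):
  S^{-1} · (x̄ - mu_0) = (-0.1983, 0.5371),
  (x̄ - mu_0)^T · [...] = (-2.2)·(-0.1983) + (3.2)·(0.5371) = 2.1548.

Step 5 — scale by n: T² = 5 · 2.1548 = 10.7738.

T² ≈ 10.7738


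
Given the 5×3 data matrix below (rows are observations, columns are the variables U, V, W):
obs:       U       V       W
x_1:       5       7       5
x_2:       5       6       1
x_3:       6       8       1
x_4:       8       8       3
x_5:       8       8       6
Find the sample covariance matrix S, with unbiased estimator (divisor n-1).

Step 1 — column means:
  mean(U) = (5 + 5 + 6 + 8 + 8) / 5 = 32/5 = 6.4
  mean(V) = (7 + 6 + 8 + 8 + 8) / 5 = 37/5 = 7.4
  mean(W) = (5 + 1 + 1 + 3 + 6) / 5 = 16/5 = 3.2

Step 2 — sample covariance S[i,j] = (1/(n-1)) · Σ_k (x_{k,i} - mean_i) · (x_{k,j} - mean_j), with n-1 = 4.
  S[U,U] = ((-1.4)·(-1.4) + (-1.4)·(-1.4) + (-0.4)·(-0.4) + (1.6)·(1.6) + (1.6)·(1.6)) / 4 = 9.2/4 = 2.3
  S[U,V] = ((-1.4)·(-0.4) + (-1.4)·(-1.4) + (-0.4)·(0.6) + (1.6)·(0.6) + (1.6)·(0.6)) / 4 = 4.2/4 = 1.05
  S[U,W] = ((-1.4)·(1.8) + (-1.4)·(-2.2) + (-0.4)·(-2.2) + (1.6)·(-0.2) + (1.6)·(2.8)) / 4 = 5.6/4 = 1.4
  S[V,V] = ((-0.4)·(-0.4) + (-1.4)·(-1.4) + (0.6)·(0.6) + (0.6)·(0.6) + (0.6)·(0.6)) / 4 = 3.2/4 = 0.8
  S[V,W] = ((-0.4)·(1.8) + (-1.4)·(-2.2) + (0.6)·(-2.2) + (0.6)·(-0.2) + (0.6)·(2.8)) / 4 = 2.6/4 = 0.65
  S[W,W] = ((1.8)·(1.8) + (-2.2)·(-2.2) + (-2.2)·(-2.2) + (-0.2)·(-0.2) + (2.8)·(2.8)) / 4 = 20.8/4 = 5.2

S is symmetric (S[j,i] = S[i,j]). Assembling:

S = [[2.3, 1.05, 1.4],
 [1.05, 0.8, 0.65],
 [1.4, 0.65, 5.2]]


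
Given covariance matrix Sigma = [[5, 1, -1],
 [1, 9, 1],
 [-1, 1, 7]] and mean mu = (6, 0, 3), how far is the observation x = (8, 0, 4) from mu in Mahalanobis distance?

Step 1 — centre the observation: (x - mu) = (2, 0, 1).

Step 2 — invert Sigma (cofactor / det for 3×3, or solve directly):
  Sigma^{-1} = [[0.2123, -0.0274, 0.0342],
 [-0.0274, 0.1164, -0.0205],
 [0.0342, -0.0205, 0.1507]].

Step 3 — form the quadratic (x - mu)^T · Sigma^{-1} · (x - mu):
  Sigma^{-1} · (x - mu) = (0.4589, -0.0753, 0.2192).
  (x - mu)^T · [Sigma^{-1} · (x - mu)] = (2)·(0.4589) + (0)·(-0.0753) + (1)·(0.2192) = 1.137.

Step 4 — take square root: d = √(1.137) ≈ 1.0663.

d(x, mu) = √(1.137) ≈ 1.0663


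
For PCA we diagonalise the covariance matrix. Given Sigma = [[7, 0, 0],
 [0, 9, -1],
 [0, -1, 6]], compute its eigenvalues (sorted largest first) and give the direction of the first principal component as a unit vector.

Step 1 — characteristic polynomial p(λ) = det(λI - Sigma) = λ³ - tr·λ² + c_1·λ - det, where tr = trace, c_1 = sum of the principal 2×2 minors, det = det(Sigma):
  tr = 7 + 9 + 6 = 22,
  c_1 = (7·9 - (0)²) + (7·6 - (0)²) + (9·6 - (-1)²) = 63 + 42 + 53 = 158,
  det = 7·(9·6 - (-1)²) - (0)·((0)·6 - (-1)·(0)) + (0)·((0)·(-1) - 9·(0)) = 7·(53) - (0)·(0) + (0)·(0) = 371.
  So p(λ) = λ³ - 22λ² + 158λ - 371.
Step 2 — look for an integer root (rational root theorem: any rational root is an integer divisor of 371). Testing λ = 7:
  p(7) = 343 - 1078 + 1106 - 371 = 0  ✓
  Dividing out (λ - 7): p(λ) = (λ - 7)(λ² - 15λ + 53).
Step 3 — remaining eigenvalues from the quadratic λ² - 15λ + 53 = 0:
  Δ = 15² - 4·53 = 225 - 212 = 13,  λ = (15 ± √13)/2 = (15 ± 3.6056)/2 ≈ 9.3028 or 5.6972.
  Sorted: λ_1 = 9.3028,  λ_2 = 7,  λ_3 = 5.6972  (check: sum = 22 = tr ✓).

Step 4 — unit eigenvector for λ_1 ≈ 9.3028: v spans the null space of (Sigma - λ_1 I), whose rows are
  r_1 = (-2.3028, 0, 0),  r_2 = (0, -0.3028, -1),  r_3 = (0, -1, -3.3028).
  v is orthogonal to every row, so take v ∝ r_1 × r_2 = ((0)·(-1) - (0)·(-0.3028), (0)·(0) - (-2.3028)·(-1), (-2.3028)·(-0.3028) - (0)·(0)) ≈ (0, -2.3028, 0.6972).
  Rescale (multiply by -1 so the first nonzero entry is positive): u = (0, 2.3028, -0.6972).
  ||u|| = √((0)² + (2.3028)² + (-0.6972)²) = √(5.7889) ≈ 2.406,  v_1 = u/||u|| ≈ (0, 0.9571, -0.2898) (||v_1|| = 1).

λ_1 = 9.3028,  λ_2 = 7,  λ_3 = 5.6972;  v_1 ≈ (0, 0.9571, -0.2898)


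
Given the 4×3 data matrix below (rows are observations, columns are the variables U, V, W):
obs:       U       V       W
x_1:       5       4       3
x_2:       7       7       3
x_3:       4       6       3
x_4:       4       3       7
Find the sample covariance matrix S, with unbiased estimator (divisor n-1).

Step 1 — column means:
  mean(U) = (5 + 7 + 4 + 4) / 4 = 20/4 = 5
  mean(V) = (4 + 7 + 6 + 3) / 4 = 20/4 = 5
  mean(W) = (3 + 3 + 3 + 7) / 4 = 16/4 = 4

Step 2 — sample covariance S[i,j] = (1/(n-1)) · Σ_k (x_{k,i} - mean_i) · (x_{k,j} - mean_j), with n-1 = 3.
  S[U,U] = ((0)·(0) + (2)·(2) + (-1)·(-1) + (-1)·(-1)) / 3 = 6/3 = 2
  S[U,V] = ((0)·(-1) + (2)·(2) + (-1)·(1) + (-1)·(-2)) / 3 = 5/3 = 1.6667
  S[U,W] = ((0)·(-1) + (2)·(-1) + (-1)·(-1) + (-1)·(3)) / 3 = -4/3 = -1.3333
  S[V,V] = ((-1)·(-1) + (2)·(2) + (1)·(1) + (-2)·(-2)) / 3 = 10/3 = 3.3333
  S[V,W] = ((-1)·(-1) + (2)·(-1) + (1)·(-1) + (-2)·(3)) / 3 = -8/3 = -2.6667
  S[W,W] = ((-1)·(-1) + (-1)·(-1) + (-1)·(-1) + (3)·(3)) / 3 = 12/3 = 4

S is symmetric (S[j,i] = S[i,j]). Assembling:

S = [[2, 1.6667, -1.3333],
 [1.6667, 3.3333, -2.6667],
 [-1.3333, -2.6667, 4]]


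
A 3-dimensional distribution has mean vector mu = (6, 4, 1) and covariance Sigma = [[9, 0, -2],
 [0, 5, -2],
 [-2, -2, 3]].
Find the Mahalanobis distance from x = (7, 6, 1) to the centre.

Step 1 — centre the observation: (x - mu) = (1, 2, 0).

Step 2 — invert Sigma (cofactor / det for 3×3, or solve directly):
  Sigma^{-1} = [[0.1392, 0.0506, 0.1266],
 [0.0506, 0.2911, 0.2278],
 [0.1266, 0.2278, 0.5696]].

Step 3 — form the quadratic (x - mu)^T · Sigma^{-1} · (x - mu):
  Sigma^{-1} · (x - mu) = (0.2405, 0.6329, 0.5823).
  (x - mu)^T · [Sigma^{-1} · (x - mu)] = (1)·(0.2405) + (2)·(0.6329) + (0)·(0.5823) = 1.5063.

Step 4 — take square root: d = √(1.5063) ≈ 1.2273.

d(x, mu) = √(1.5063) ≈ 1.2273


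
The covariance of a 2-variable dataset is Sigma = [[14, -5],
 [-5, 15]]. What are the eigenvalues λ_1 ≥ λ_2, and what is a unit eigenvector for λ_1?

Step 1 — characteristic polynomial of 2×2 Sigma:
  det(Sigma - λI) = λ² - trace · λ + det = 0.
  trace = 14 + 15 = 29, det = 14·15 - (-5)² = 185.
Step 2 — discriminant:
  Δ = trace² - 4·det = 841 - 740 = 101.
Step 3 — eigenvalues:
  λ = (trace ± √Δ)/2 = (29 ± 10.0499)/2,
  λ_1 = 19.5249,  λ_2 = 9.4751.

Step 4 — unit eigenvector for λ_1: solve (Sigma - λ_1 I)v = 0. First row:
  (14 - 19.5249)·v_x + (-5)·v_y = 0, i.e. (-5.5249)·v_x + (-5)·v_y = 0,
  so v ∝ (b, λ_1 - a) = (-5, 5.5249); multiply by -1 so the first entry is positive: u = (5, -5.5249).
  ||u|| = √((5)² + (-5.5249)²) = √(55.5249) ≈ 7.4515,
  v_1 = u/||u|| ≈ (0.671, -0.7415) (||v_1|| = 1).

λ_1 = 19.5249,  λ_2 = 9.4751;  v_1 ≈ (0.671, -0.7415)


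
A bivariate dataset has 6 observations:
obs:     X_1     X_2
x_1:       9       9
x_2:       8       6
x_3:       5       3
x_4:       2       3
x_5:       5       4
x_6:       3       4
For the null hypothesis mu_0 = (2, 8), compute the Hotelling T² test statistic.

Step 1 — sample mean vector:
  mean(X_1) = (9 + 8 + 5 + 2 + 5 + 3) / 6 = 32/6 = 5.3333
  mean(X_2) = (9 + 6 + 3 + 3 + 4 + 4) / 6 = 29/6 = 4.8333
  x̄ = (5.3333, 4.8333),  deviation x̄ - mu_0 = (5.3333, 4.8333) - (2, 8) = (3.3333, -3.1667).

Step 2 — sample covariance matrix, S[i,j] = (1/(n-1)) · Σ_k (x_{k,i} - mean_i) · (x_{k,j} - mean_j), divisor n-1 = 5:
  S[X_1,X_1] = ((3.6667)·(3.6667) + (2.6667)·(2.6667) + (-0.3333)·(-0.3333) + (-3.3333)·(-3.3333) + (-0.3333)·(-0.3333) + (-2.3333)·(-2.3333)) / 5 = 37.3333/5 = 7.4667
  S[X_1,X_2] = ((3.6667)·(4.1667) + (2.6667)·(1.1667) + (-0.3333)·(-1.8333) + (-3.3333)·(-1.8333) + (-0.3333)·(-0.8333) + (-2.3333)·(-0.8333)) / 5 = 27.3333/5 = 5.4667
  S[X_2,X_2] = ((4.1667)·(4.1667) + (1.1667)·(1.1667) + (-1.8333)·(-1.8333) + (-1.8333)·(-1.8333) + (-0.8333)·(-0.8333) + (-0.8333)·(-0.8333)) / 5 = 26.8333/5 = 5.3667
  S = [[7.4667, 5.4667],
 [5.4667, 5.3667]].

Step 3 — invert S. det(S) = 7.4667·5.3667 - (5.4667)² = 10.1867.
  S^{-1} = (1/det) · [[d, -b], [-b, a]] = [[0.5268, -0.5366],
 [-0.5366, 0.733]].

Step 4 — quadratic form (x̄ - mu_0)^T · S^{-1} · (x̄ - mu_0):
  S^{-1} · (x̄ - mu_0) = (3.4555, -4.1099),
  (x̄ - mu_0)^T · [...] = (3.3333)·(3.4555) + (-3.1667)·(-4.1099) = 24.5332.

Step 5 — scale by n: T² = 6 · 24.5332 = 147.199.

T² ≈ 147.199


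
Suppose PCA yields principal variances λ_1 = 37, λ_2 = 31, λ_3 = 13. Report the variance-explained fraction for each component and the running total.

Step 1 — total variance = trace(Sigma) = Σ λ_i = 37 + 31 + 13 = 81.

Step 2 — fraction explained by component i = λ_i / Σ λ:
  PC1: 37/81 = 0.4568
  PC2: 31/81 = 0.3827
  PC3: 13/81 = 0.1605

Step 3 — cumulative fraction after k components = (λ_1 + ... + λ_k) / Σ λ:
  k = 1: 37/81 = 0.4568
  k = 2: (37 + 31)/81 = 68/81 = 0.8395
  k = 3: (37 + 31 + 13)/81 = 81/81 = 1

Summary (fraction, with percent):

explained: PC1 0.4568 (45.68%), PC2 0.3827 (38.27%), PC3 0.1605 (16.05%);  cumulative: 0.4568, 0.8395, 1


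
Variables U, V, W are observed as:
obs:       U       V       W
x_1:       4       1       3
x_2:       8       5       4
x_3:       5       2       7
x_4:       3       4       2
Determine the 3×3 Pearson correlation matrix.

Step 1 — column means:
  mean(U) = (4 + 8 + 5 + 3) / 4 = 20/4 = 5
  mean(V) = (1 + 5 + 2 + 4) / 4 = 12/4 = 3
  mean(W) = (3 + 4 + 7 + 2) / 4 = 16/4 = 4

Step 2 — sample variances and covariances s[i,j] = (1/(n-1)) · Σ_k (x_{k,i} - mean_i) · (x_{k,j} - mean_j), with n-1 = 3:
  s[U,U] = ((-1)·(-1) + (3)·(3) + (0)·(0) + (-2)·(-2)) / 3 = 14/3 = 4.6667
  s[U,V] = ((-1)·(-2) + (3)·(2) + (0)·(-1) + (-2)·(1)) / 3 = 6/3 = 2
  s[U,W] = ((-1)·(-1) + (3)·(0) + (0)·(3) + (-2)·(-2)) / 3 = 5/3 = 1.6667
  s[V,V] = ((-2)·(-2) + (2)·(2) + (-1)·(-1) + (1)·(1)) / 3 = 10/3 = 3.3333
  s[V,W] = ((-2)·(-1) + (2)·(0) + (-1)·(3) + (1)·(-2)) / 3 = -3/3 = -1
  s[W,W] = ((-1)·(-1) + (0)·(0) + (3)·(3) + (-2)·(-2)) / 3 = 14/3 = 4.6667
  Sample standard deviations s_i = √(s[i,i]):
  s(U) = √(4.6667) = 2.1602
  s(V) = √(3.3333) = 1.8257
  s(W) = √(4.6667) = 2.1602

Step 3 — r_{ij} = s_{ij} / (s_i · s_j):
  r[U,U] = 1 (diagonal).
  r[U,V] = 2 / (2.1602 · 1.8257) = 2 / 3.9441 = 0.5071
  r[U,W] = 1.6667 / (2.1602 · 2.1602) = 1.6667 / 4.6667 = 0.3571
  r[V,V] = 1 (diagonal).
  r[V,W] = -1 / (1.8257 · 2.1602) = -1 / 3.9441 = -0.2535
  r[W,W] = 1 (diagonal).

R is symmetric with unit diagonal. Assembling:

R = [[1, 0.5071, 0.3571],
 [0.5071, 1, -0.2535],
 [0.3571, -0.2535, 1]]


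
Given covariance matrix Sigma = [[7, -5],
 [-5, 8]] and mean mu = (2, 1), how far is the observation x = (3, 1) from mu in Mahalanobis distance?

Step 1 — centre the observation: (x - mu) = (1, 0).

Step 2 — invert Sigma. det(Sigma) = 7·8 - (-5)² = 31.
  Sigma^{-1} = (1/det) · [[d, -b], [-b, a]] = [[0.2581, 0.1613],
 [0.1613, 0.2258]].

Step 3 — form the quadratic (x - mu)^T · Sigma^{-1} · (x - mu):
  Sigma^{-1} · (x - mu) = (0.2581, 0.1613).
  (x - mu)^T · [Sigma^{-1} · (x - mu)] = (1)·(0.2581) + (0)·(0.1613) = 0.2581.

Step 4 — take square root: d = √(0.2581) ≈ 0.508.

d(x, mu) = √(0.2581) ≈ 0.508


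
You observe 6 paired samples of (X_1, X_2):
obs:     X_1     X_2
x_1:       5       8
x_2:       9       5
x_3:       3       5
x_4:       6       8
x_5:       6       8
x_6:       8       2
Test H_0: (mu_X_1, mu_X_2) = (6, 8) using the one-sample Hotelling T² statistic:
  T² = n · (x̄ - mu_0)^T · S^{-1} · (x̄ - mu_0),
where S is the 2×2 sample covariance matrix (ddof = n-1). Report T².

Step 1 — sample mean vector:
  mean(X_1) = (5 + 9 + 3 + 6 + 6 + 8) / 6 = 37/6 = 6.1667
  mean(X_2) = (8 + 5 + 5 + 8 + 8 + 2) / 6 = 36/6 = 6
  x̄ = (6.1667, 6),  deviation x̄ - mu_0 = (6.1667, 6) - (6, 8) = (0.1667, -2).

Step 2 — sample covariance matrix, S[i,j] = (1/(n-1)) · Σ_k (x_{k,i} - mean_i) · (x_{k,j} - mean_j), divisor n-1 = 5:
  S[X_1,X_1] = ((-1.1667)·(-1.1667) + (2.8333)·(2.8333) + (-3.1667)·(-3.1667) + (-0.1667)·(-0.1667) + (-0.1667)·(-0.1667) + (1.8333)·(1.8333)) / 5 = 22.8333/5 = 4.5667
  S[X_1,X_2] = ((-1.1667)·(2) + (2.8333)·(-1) + (-3.1667)·(-1) + (-0.1667)·(2) + (-0.1667)·(2) + (1.8333)·(-4)) / 5 = -10/5 = -2
  S[X_2,X_2] = ((2)·(2) + (-1)·(-1) + (-1)·(-1) + (2)·(2) + (2)·(2) + (-4)·(-4)) / 5 = 30/5 = 6
  S = [[4.5667, -2],
 [-2, 6]].

Step 3 — invert S. det(S) = 4.5667·6 - (-2)² = 23.4.
  S^{-1} = (1/det) · [[d, -b], [-b, a]] = [[0.2564, 0.0855],
 [0.0855, 0.1952]].

Step 4 — quadratic form (x̄ - mu_0)^T · S^{-1} · (x̄ - mu_0):
  S^{-1} · (x̄ - mu_0) = (-0.1282, -0.3761),
  (x̄ - mu_0)^T · [...] = (0.1667)·(-0.1282) + (-2)·(-0.3761) = 0.7308.

Step 5 — scale by n: T² = 6 · 0.7308 = 4.3846.

T² ≈ 4.3846


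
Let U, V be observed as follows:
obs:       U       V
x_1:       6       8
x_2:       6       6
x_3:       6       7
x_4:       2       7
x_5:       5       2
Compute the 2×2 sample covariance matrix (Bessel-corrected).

Step 1 — column means:
  mean(U) = (6 + 6 + 6 + 2 + 5) / 5 = 25/5 = 5
  mean(V) = (8 + 6 + 7 + 7 + 2) / 5 = 30/5 = 6

Step 2 — sample covariance S[i,j] = (1/(n-1)) · Σ_k (x_{k,i} - mean_i) · (x_{k,j} - mean_j), with n-1 = 4.
  S[U,U] = ((1)·(1) + (1)·(1) + (1)·(1) + (-3)·(-3) + (0)·(0)) / 4 = 12/4 = 3
  S[U,V] = ((1)·(2) + (1)·(0) + (1)·(1) + (-3)·(1) + (0)·(-4)) / 4 = 0/4 = 0
  S[V,V] = ((2)·(2) + (0)·(0) + (1)·(1) + (1)·(1) + (-4)·(-4)) / 4 = 22/4 = 5.5

S is symmetric (S[j,i] = S[i,j]). Assembling:

S = [[3, 0],
 [0, 5.5]]


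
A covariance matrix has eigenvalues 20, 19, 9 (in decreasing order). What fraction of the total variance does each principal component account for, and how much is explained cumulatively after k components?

Step 1 — total variance = trace(Sigma) = Σ λ_i = 20 + 19 + 9 = 48.

Step 2 — fraction explained by component i = λ_i / Σ λ:
  PC1: 20/48 = 0.4167
  PC2: 19/48 = 0.3958
  PC3: 9/48 = 0.1875

Step 3 — cumulative fraction after k components = (λ_1 + ... + λ_k) / Σ λ:
  k = 1: 20/48 = 0.4167
  k = 2: (20 + 19)/48 = 39/48 = 0.8125
  k = 3: (20 + 19 + 9)/48 = 48/48 = 1

Summary (fraction, with percent):

explained: PC1 0.4167 (41.67%), PC2 0.3958 (39.58%), PC3 0.1875 (18.75%);  cumulative: 0.4167, 0.8125, 1


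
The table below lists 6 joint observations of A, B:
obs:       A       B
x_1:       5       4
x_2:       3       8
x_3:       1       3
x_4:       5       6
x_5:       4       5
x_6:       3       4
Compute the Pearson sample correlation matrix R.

Step 1 — column means:
  mean(A) = (5 + 3 + 1 + 5 + 4 + 3) / 6 = 21/6 = 3.5
  mean(B) = (4 + 8 + 3 + 6 + 5 + 4) / 6 = 30/6 = 5

Step 2 — sample variances and covariances s[i,j] = (1/(n-1)) · Σ_k (x_{k,i} - mean_i) · (x_{k,j} - mean_j), with n-1 = 5:
  s[A,A] = ((1.5)·(1.5) + (-0.5)·(-0.5) + (-2.5)·(-2.5) + (1.5)·(1.5) + (0.5)·(0.5) + (-0.5)·(-0.5)) / 5 = 11.5/5 = 2.3
  s[A,B] = ((1.5)·(-1) + (-0.5)·(3) + (-2.5)·(-2) + (1.5)·(1) + (0.5)·(0) + (-0.5)·(-1)) / 5 = 4/5 = 0.8
  s[B,B] = ((-1)·(-1) + (3)·(3) + (-2)·(-2) + (1)·(1) + (0)·(0) + (-1)·(-1)) / 5 = 16/5 = 3.2
  Sample standard deviations s_i = √(s[i,i]):
  s(A) = √(2.3) = 1.5166
  s(B) = √(3.2) = 1.7889

Step 3 — r_{ij} = s_{ij} / (s_i · s_j):
  r[A,A] = 1 (diagonal).
  r[A,B] = 0.8 / (1.5166 · 1.7889) = 0.8 / 2.7129 = 0.2949
  r[B,B] = 1 (diagonal).

R is symmetric with unit diagonal. Assembling:

R = [[1, 0.2949],
 [0.2949, 1]]


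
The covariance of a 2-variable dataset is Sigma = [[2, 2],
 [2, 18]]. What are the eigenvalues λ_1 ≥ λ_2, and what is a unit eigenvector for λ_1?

Step 1 — characteristic polynomial of 2×2 Sigma:
  det(Sigma - λI) = λ² - trace · λ + det = 0.
  trace = 2 + 18 = 20, det = 2·18 - (2)² = 32.
Step 2 — discriminant:
  Δ = trace² - 4·det = 400 - 128 = 272.
Step 3 — eigenvalues:
  λ = (trace ± √Δ)/2 = (20 ± 16.4924)/2,
  λ_1 = 18.2462,  λ_2 = 1.7538.

Step 4 — unit eigenvector for λ_1: solve (Sigma - λ_1 I)v = 0. First row:
  (2 - 18.2462)·v_x + (2)·v_y = 0, i.e. (-16.2462)·v_x + (2)·v_y = 0,
  so v ∝ (b, λ_1 - a) = (2, 16.2462) = u.
  ||u|| = √((2)² + (16.2462)²) = √(267.9394) ≈ 16.3689,
  v_1 = u/||u|| ≈ (0.1222, 0.9925) (||v_1|| = 1).

λ_1 = 18.2462,  λ_2 = 1.7538;  v_1 ≈ (0.1222, 0.9925)


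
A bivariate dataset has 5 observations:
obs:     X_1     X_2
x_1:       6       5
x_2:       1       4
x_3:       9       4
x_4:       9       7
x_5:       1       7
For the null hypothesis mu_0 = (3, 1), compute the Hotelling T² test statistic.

Step 1 — sample mean vector:
  mean(X_1) = (6 + 1 + 9 + 9 + 1) / 5 = 26/5 = 5.2
  mean(X_2) = (5 + 4 + 4 + 7 + 7) / 5 = 27/5 = 5.4
  x̄ = (5.2, 5.4),  deviation x̄ - mu_0 = (5.2, 5.4) - (3, 1) = (2.2, 4.4).

Step 2 — sample covariance matrix, S[i,j] = (1/(n-1)) · Σ_k (x_{k,i} - mean_i) · (x_{k,j} - mean_j), divisor n-1 = 4:
  S[X_1,X_1] = ((0.8)·(0.8) + (-4.2)·(-4.2) + (3.8)·(3.8) + (3.8)·(3.8) + (-4.2)·(-4.2)) / 4 = 64.8/4 = 16.2
  S[X_1,X_2] = ((0.8)·(-0.4) + (-4.2)·(-1.4) + (3.8)·(-1.4) + (3.8)·(1.6) + (-4.2)·(1.6)) / 4 = -0.4/4 = -0.1
  S[X_2,X_2] = ((-0.4)·(-0.4) + (-1.4)·(-1.4) + (-1.4)·(-1.4) + (1.6)·(1.6) + (1.6)·(1.6)) / 4 = 9.2/4 = 2.3
  S = [[16.2, -0.1],
 [-0.1, 2.3]].

Step 3 — invert S. det(S) = 16.2·2.3 - (-0.1)² = 37.25.
  S^{-1} = (1/det) · [[d, -b], [-b, a]] = [[0.0617, 0.0027],
 [0.0027, 0.4349]].

Step 4 — quadratic form (x̄ - mu_0)^T · S^{-1} · (x̄ - mu_0):
  S^{-1} · (x̄ - mu_0) = (0.1477, 1.9195),
  (x̄ - mu_0)^T · [...] = (2.2)·(0.1477) + (4.4)·(1.9195) = 8.7705.

Step 5 — scale by n: T² = 5 · 8.7705 = 43.8523.

T² ≈ 43.8523


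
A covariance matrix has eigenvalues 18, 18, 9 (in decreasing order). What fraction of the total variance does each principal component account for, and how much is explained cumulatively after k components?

Step 1 — total variance = trace(Sigma) = Σ λ_i = 18 + 18 + 9 = 45.

Step 2 — fraction explained by component i = λ_i / Σ λ:
  PC1: 18/45 = 0.4
  PC2: 18/45 = 0.4
  PC3: 9/45 = 0.2

Step 3 — cumulative fraction after k components = (λ_1 + ... + λ_k) / Σ λ:
  k = 1: 18/45 = 0.4
  k = 2: (18 + 18)/45 = 36/45 = 0.8
  k = 3: (18 + 18 + 9)/45 = 45/45 = 1

Summary (fraction, with percent):

explained: PC1 0.4 (40%), PC2 0.4 (40%), PC3 0.2 (20%);  cumulative: 0.4, 0.8, 1


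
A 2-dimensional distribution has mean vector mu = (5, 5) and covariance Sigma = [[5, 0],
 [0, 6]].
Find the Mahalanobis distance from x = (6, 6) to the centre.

Step 1 — centre the observation: (x - mu) = (1, 1).

Step 2 — invert Sigma. det(Sigma) = 5·6 - (0)² = 30.
  Sigma^{-1} = (1/det) · [[d, -b], [-b, a]] = [[0.2, 0],
 [0, 0.1667]].

Step 3 — form the quadratic (x - mu)^T · Sigma^{-1} · (x - mu):
  Sigma^{-1} · (x - mu) = (0.2, 0.1667).
  (x - mu)^T · [Sigma^{-1} · (x - mu)] = (1)·(0.2) + (1)·(0.1667) = 0.3667.

Step 4 — take square root: d = √(0.3667) ≈ 0.6055.

d(x, mu) = √(0.3667) ≈ 0.6055


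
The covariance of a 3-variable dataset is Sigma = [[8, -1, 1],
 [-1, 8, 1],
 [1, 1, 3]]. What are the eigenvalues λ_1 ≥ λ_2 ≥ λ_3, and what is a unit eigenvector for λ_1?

Step 1 — characteristic polynomial p(λ) = det(λI - Sigma) = λ³ - tr·λ² + c_1·λ - det, where tr = trace, c_1 = sum of the principal 2×2 minors, det = det(Sigma):
  tr = 8 + 8 + 3 = 19,
  c_1 = (8·8 - (-1)²) + (8·3 - (1)²) + (8·3 - (1)²) = 63 + 23 + 23 = 109,
  det = 8·(8·3 - (1)²) - (-1)·((-1)·3 - (1)·(1)) + (1)·((-1)·(1) - 8·(1)) = 8·(23) - (-1)·(-4) + (1)·(-9) = 171.
  So p(λ) = λ³ - 19λ² + 109λ - 171.
Step 2 — look for an integer root (rational root theorem: any rational root is an integer divisor of 171). Testing λ = 9:
  p(9) = 729 - 1539 + 981 - 171 = 0  ✓
  Dividing out (λ - 9): p(λ) = (λ - 9)(λ² - 10λ + 19).
Step 3 — remaining eigenvalues from the quadratic λ² - 10λ + 19 = 0:
  Δ = 10² - 4·19 = 100 - 76 = 24,  λ = (10 ± √24)/2 = (10 ± 4.899)/2 ≈ 7.4495 or 2.5505.
  Sorted: λ_1 = 9,  λ_2 = 7.4495,  λ_3 = 2.5505  (check: sum = 19 = tr ✓).

Step 4 — unit eigenvector for λ_1 = 9: v spans the null space of (Sigma - λ_1 I), whose rows are
  r_1 = (-1, -1, 1),  r_2 = (-1, -1, 1),  r_3 = (1, 1, -6).
  v is orthogonal to every row, so take v ∝ r_1 × r_3 = ((-1)·(-6) - (1)·(1), (1)·(1) - (-1)·(-6), (-1)·(1) - (-1)·(1)) = (5, -5, 0).
  Rescale (divide by 5): u = (1, -1, 0).
  ||u|| = √((1)² + (-1)² + (0)²) = √(2) ≈ 1.4142,  v_1 = u/||u|| ≈ (0.7071, -0.7071, 0) (||v_1|| = 1).

λ_1 = 9,  λ_2 = 7.4495,  λ_3 = 2.5505;  v_1 ≈ (0.7071, -0.7071, 0)


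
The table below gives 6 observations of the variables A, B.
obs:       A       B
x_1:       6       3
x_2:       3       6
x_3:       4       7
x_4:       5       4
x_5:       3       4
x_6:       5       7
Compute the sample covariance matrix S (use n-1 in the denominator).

Step 1 — column means:
  mean(A) = (6 + 3 + 4 + 5 + 3 + 5) / 6 = 26/6 = 4.3333
  mean(B) = (3 + 6 + 7 + 4 + 4 + 7) / 6 = 31/6 = 5.1667

Step 2 — sample covariance S[i,j] = (1/(n-1)) · Σ_k (x_{k,i} - mean_i) · (x_{k,j} - mean_j), with n-1 = 5.
  S[A,A] = ((1.6667)·(1.6667) + (-1.3333)·(-1.3333) + (-0.3333)·(-0.3333) + (0.6667)·(0.6667) + (-1.3333)·(-1.3333) + (0.6667)·(0.6667)) / 5 = 7.3333/5 = 1.4667
  S[A,B] = ((1.6667)·(-2.1667) + (-1.3333)·(0.8333) + (-0.3333)·(1.8333) + (0.6667)·(-1.1667) + (-1.3333)·(-1.1667) + (0.6667)·(1.8333)) / 5 = -3.3333/5 = -0.6667
  S[B,B] = ((-2.1667)·(-2.1667) + (0.8333)·(0.8333) + (1.8333)·(1.8333) + (-1.1667)·(-1.1667) + (-1.1667)·(-1.1667) + (1.8333)·(1.8333)) / 5 = 14.8333/5 = 2.9667

S is symmetric (S[j,i] = S[i,j]). Assembling:

S = [[1.4667, -0.6667],
 [-0.6667, 2.9667]]


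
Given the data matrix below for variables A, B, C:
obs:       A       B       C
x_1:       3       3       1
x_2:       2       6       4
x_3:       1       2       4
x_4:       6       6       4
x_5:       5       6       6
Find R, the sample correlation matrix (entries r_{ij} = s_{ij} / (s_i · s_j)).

Step 1 — column means:
  mean(A) = (3 + 2 + 1 + 6 + 5) / 5 = 17/5 = 3.4
  mean(B) = (3 + 6 + 2 + 6 + 6) / 5 = 23/5 = 4.6
  mean(C) = (1 + 4 + 4 + 4 + 6) / 5 = 19/5 = 3.8

Step 2 — sample variances and covariances s[i,j] = (1/(n-1)) · Σ_k (x_{k,i} - mean_i) · (x_{k,j} - mean_j), with n-1 = 4:
  s[A,A] = ((-0.4)·(-0.4) + (-1.4)·(-1.4) + (-2.4)·(-2.4) + (2.6)·(2.6) + (1.6)·(1.6)) / 4 = 17.2/4 = 4.3
  s[A,B] = ((-0.4)·(-1.6) + (-1.4)·(1.4) + (-2.4)·(-2.6) + (2.6)·(1.4) + (1.6)·(1.4)) / 4 = 10.8/4 = 2.7
  s[A,C] = ((-0.4)·(-2.8) + (-1.4)·(0.2) + (-2.4)·(0.2) + (2.6)·(0.2) + (1.6)·(2.2)) / 4 = 4.4/4 = 1.1
  s[B,B] = ((-1.6)·(-1.6) + (1.4)·(1.4) + (-2.6)·(-2.6) + (1.4)·(1.4) + (1.4)·(1.4)) / 4 = 15.2/4 = 3.8
  s[B,C] = ((-1.6)·(-2.8) + (1.4)·(0.2) + (-2.6)·(0.2) + (1.4)·(0.2) + (1.4)·(2.2)) / 4 = 7.6/4 = 1.9
  s[C,C] = ((-2.8)·(-2.8) + (0.2)·(0.2) + (0.2)·(0.2) + (0.2)·(0.2) + (2.2)·(2.2)) / 4 = 12.8/4 = 3.2
  Sample standard deviations s_i = √(s[i,i]):
  s(A) = √(4.3) = 2.0736
  s(B) = √(3.8) = 1.9494
  s(C) = √(3.2) = 1.7889

Step 3 — r_{ij} = s_{ij} / (s_i · s_j):
  r[A,A] = 1 (diagonal).
  r[A,B] = 2.7 / (2.0736 · 1.9494) = 2.7 / 4.0423 = 0.6679
  r[A,C] = 1.1 / (2.0736 · 1.7889) = 1.1 / 3.7094 = 0.2965
  r[B,B] = 1 (diagonal).
  r[B,C] = 1.9 / (1.9494 · 1.7889) = 1.9 / 3.4871 = 0.5449
  r[C,C] = 1 (diagonal).

R is symmetric with unit diagonal. Assembling:

R = [[1, 0.6679, 0.2965],
 [0.6679, 1, 0.5449],
 [0.2965, 0.5449, 1]]


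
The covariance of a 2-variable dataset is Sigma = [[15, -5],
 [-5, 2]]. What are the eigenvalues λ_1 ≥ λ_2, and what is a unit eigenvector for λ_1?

Step 1 — characteristic polynomial of 2×2 Sigma:
  det(Sigma - λI) = λ² - trace · λ + det = 0.
  trace = 15 + 2 = 17, det = 15·2 - (-5)² = 5.
Step 2 — discriminant:
  Δ = trace² - 4·det = 289 - 20 = 269.
Step 3 — eigenvalues:
  λ = (trace ± √Δ)/2 = (17 ± 16.4012)/2,
  λ_1 = 16.7006,  λ_2 = 0.2994.

Step 4 — unit eigenvector for λ_1: solve (Sigma - λ_1 I)v = 0. First row:
  (15 - 16.7006)·v_x + (-5)·v_y = 0, i.e. (-1.7006)·v_x + (-5)·v_y = 0,
  so v ∝ (b, λ_1 - a) = (-5, 1.7006); multiply by -1 so the first entry is positive: u = (5, -1.7006).
  ||u|| = √((5)² + (-1.7006)²) = √(27.8921) ≈ 5.2813,
  v_1 = u/||u|| ≈ (0.9467, -0.322) (||v_1|| = 1).

λ_1 = 16.7006,  λ_2 = 0.2994;  v_1 ≈ (0.9467, -0.322)


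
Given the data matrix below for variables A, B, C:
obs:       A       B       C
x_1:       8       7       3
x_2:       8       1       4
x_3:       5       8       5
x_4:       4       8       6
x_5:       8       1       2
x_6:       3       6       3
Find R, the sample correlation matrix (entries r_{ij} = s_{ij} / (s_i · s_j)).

Step 1 — column means:
  mean(A) = (8 + 8 + 5 + 4 + 8 + 3) / 6 = 36/6 = 6
  mean(B) = (7 + 1 + 8 + 8 + 1 + 6) / 6 = 31/6 = 5.1667
  mean(C) = (3 + 4 + 5 + 6 + 2 + 3) / 6 = 23/6 = 3.8333

Step 2 — sample variances and covariances s[i,j] = (1/(n-1)) · Σ_k (x_{k,i} - mean_i) · (x_{k,j} - mean_j), with n-1 = 5:
  s[A,A] = ((2)·(2) + (2)·(2) + (-1)·(-1) + (-2)·(-2) + (2)·(2) + (-3)·(-3)) / 5 = 26/5 = 5.2
  s[A,B] = ((2)·(1.8333) + (2)·(-4.1667) + (-1)·(2.8333) + (-2)·(2.8333) + (2)·(-4.1667) + (-3)·(0.8333)) / 5 = -24/5 = -4.8
  s[A,C] = ((2)·(-0.8333) + (2)·(0.1667) + (-1)·(1.1667) + (-2)·(2.1667) + (2)·(-1.8333) + (-3)·(-0.8333)) / 5 = -8/5 = -1.6
  s[B,B] = ((1.8333)·(1.8333) + (-4.1667)·(-4.1667) + (2.8333)·(2.8333) + (2.8333)·(2.8333) + (-4.1667)·(-4.1667) + (0.8333)·(0.8333)) / 5 = 54.8333/5 = 10.9667
  s[B,C] = ((1.8333)·(-0.8333) + (-4.1667)·(0.1667) + (2.8333)·(1.1667) + (2.8333)·(2.1667) + (-4.1667)·(-1.8333) + (0.8333)·(-0.8333)) / 5 = 14.1667/5 = 2.8333
  s[C,C] = ((-0.8333)·(-0.8333) + (0.1667)·(0.1667) + (1.1667)·(1.1667) + (2.1667)·(2.1667) + (-1.8333)·(-1.8333) + (-0.8333)·(-0.8333)) / 5 = 10.8333/5 = 2.1667
  Sample standard deviations s_i = √(s[i,i]):
  s(A) = √(5.2) = 2.2804
  s(B) = √(10.9667) = 3.3116
  s(C) = √(2.1667) = 1.472

Step 3 — r_{ij} = s_{ij} / (s_i · s_j):
  r[A,A] = 1 (diagonal).
  r[A,B] = -4.8 / (2.2804 · 3.3116) = -4.8 / 7.5516 = -0.6356
  r[A,C] = -1.6 / (2.2804 · 1.472) = -1.6 / 3.3566 = -0.4767
  r[B,B] = 1 (diagonal).
  r[B,C] = 2.8333 / (3.3116 · 1.472) = 2.8333 / 4.8745 = 0.5813
  r[C,C] = 1 (diagonal).

R is symmetric with unit diagonal. Assembling:

R = [[1, -0.6356, -0.4767],
 [-0.6356, 1, 0.5813],
 [-0.4767, 0.5813, 1]]


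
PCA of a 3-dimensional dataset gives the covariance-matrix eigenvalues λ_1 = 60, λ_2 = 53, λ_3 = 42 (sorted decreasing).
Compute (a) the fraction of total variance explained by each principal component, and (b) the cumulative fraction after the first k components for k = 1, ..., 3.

Step 1 — total variance = trace(Sigma) = Σ λ_i = 60 + 53 + 42 = 155.

Step 2 — fraction explained by component i = λ_i / Σ λ:
  PC1: 60/155 = 0.3871
  PC2: 53/155 = 0.3419
  PC3: 42/155 = 0.271

Step 3 — cumulative fraction after k components = (λ_1 + ... + λ_k) / Σ λ:
  k = 1: 60/155 = 0.3871
  k = 2: (60 + 53)/155 = 113/155 = 0.729
  k = 3: (60 + 53 + 42)/155 = 155/155 = 1

Summary (fraction, with percent):

explained: PC1 0.3871 (38.71%), PC2 0.3419 (34.19%), PC3 0.271 (27.1%);  cumulative: 0.3871, 0.729, 1


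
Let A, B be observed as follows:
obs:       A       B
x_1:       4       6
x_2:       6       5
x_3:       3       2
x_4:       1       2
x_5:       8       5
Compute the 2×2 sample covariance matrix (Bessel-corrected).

Step 1 — column means:
  mean(A) = (4 + 6 + 3 + 1 + 8) / 5 = 22/5 = 4.4
  mean(B) = (6 + 5 + 2 + 2 + 5) / 5 = 20/5 = 4

Step 2 — sample covariance S[i,j] = (1/(n-1)) · Σ_k (x_{k,i} - mean_i) · (x_{k,j} - mean_j), with n-1 = 4.
  S[A,A] = ((-0.4)·(-0.4) + (1.6)·(1.6) + (-1.4)·(-1.4) + (-3.4)·(-3.4) + (3.6)·(3.6)) / 4 = 29.2/4 = 7.3
  S[A,B] = ((-0.4)·(2) + (1.6)·(1) + (-1.4)·(-2) + (-3.4)·(-2) + (3.6)·(1)) / 4 = 14/4 = 3.5
  S[B,B] = ((2)·(2) + (1)·(1) + (-2)·(-2) + (-2)·(-2) + (1)·(1)) / 4 = 14/4 = 3.5

S is symmetric (S[j,i] = S[i,j]). Assembling:

S = [[7.3, 3.5],
 [3.5, 3.5]]


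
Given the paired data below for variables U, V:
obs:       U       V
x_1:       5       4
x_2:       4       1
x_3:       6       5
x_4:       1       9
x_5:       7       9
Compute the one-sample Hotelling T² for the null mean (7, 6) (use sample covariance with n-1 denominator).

Step 1 — sample mean vector:
  mean(U) = (5 + 4 + 6 + 1 + 7) / 5 = 23/5 = 4.6
  mean(V) = (4 + 1 + 5 + 9 + 9) / 5 = 28/5 = 5.6
  x̄ = (4.6, 5.6),  deviation x̄ - mu_0 = (4.6, 5.6) - (7, 6) = (-2.4, -0.4).

Step 2 — sample covariance matrix, S[i,j] = (1/(n-1)) · Σ_k (x_{k,i} - mean_i) · (x_{k,j} - mean_j), divisor n-1 = 4:
  S[U,U] = ((0.4)·(0.4) + (-0.6)·(-0.6) + (1.4)·(1.4) + (-3.6)·(-3.6) + (2.4)·(2.4)) / 4 = 21.2/4 = 5.3
  S[U,V] = ((0.4)·(-1.6) + (-0.6)·(-4.6) + (1.4)·(-0.6) + (-3.6)·(3.4) + (2.4)·(3.4)) / 4 = -2.8/4 = -0.7
  S[V,V] = ((-1.6)·(-1.6) + (-4.6)·(-4.6) + (-0.6)·(-0.6) + (3.4)·(3.4) + (3.4)·(3.4)) / 4 = 47.2/4 = 11.8
  S = [[5.3, -0.7],
 [-0.7, 11.8]].

Step 3 — invert S. det(S) = 5.3·11.8 - (-0.7)² = 62.05.
  S^{-1} = (1/det) · [[d, -b], [-b, a]] = [[0.1902, 0.0113],
 [0.0113, 0.0854]].

Step 4 — quadratic form (x̄ - mu_0)^T · S^{-1} · (x̄ - mu_0):
  S^{-1} · (x̄ - mu_0) = (-0.4609, -0.0612),
  (x̄ - mu_0)^T · [...] = (-2.4)·(-0.4609) + (-0.4)·(-0.0612) = 1.1307.

Step 5 — scale by n: T² = 5 · 1.1307 = 5.6535.

T² ≈ 5.6535


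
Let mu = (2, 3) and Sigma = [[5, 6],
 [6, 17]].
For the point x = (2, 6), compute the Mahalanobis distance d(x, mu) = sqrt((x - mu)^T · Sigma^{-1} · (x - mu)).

Step 1 — centre the observation: (x - mu) = (0, 3).

Step 2 — invert Sigma. det(Sigma) = 5·17 - (6)² = 49.
  Sigma^{-1} = (1/det) · [[d, -b], [-b, a]] = [[0.3469, -0.1224],
 [-0.1224, 0.102]].

Step 3 — form the quadratic (x - mu)^T · Sigma^{-1} · (x - mu):
  Sigma^{-1} · (x - mu) = (-0.3673, 0.3061).
  (x - mu)^T · [Sigma^{-1} · (x - mu)] = (0)·(-0.3673) + (3)·(0.3061) = 0.9184.

Step 4 — take square root: d = √(0.9184) ≈ 0.9583.

d(x, mu) = √(0.9184) ≈ 0.9583


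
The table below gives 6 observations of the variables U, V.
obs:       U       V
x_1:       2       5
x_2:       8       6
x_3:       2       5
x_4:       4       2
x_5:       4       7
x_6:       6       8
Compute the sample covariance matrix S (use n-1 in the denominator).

Step 1 — column means:
  mean(U) = (2 + 8 + 2 + 4 + 4 + 6) / 6 = 26/6 = 4.3333
  mean(V) = (5 + 6 + 5 + 2 + 7 + 8) / 6 = 33/6 = 5.5

Step 2 — sample covariance S[i,j] = (1/(n-1)) · Σ_k (x_{k,i} - mean_i) · (x_{k,j} - mean_j), with n-1 = 5.
  S[U,U] = ((-2.3333)·(-2.3333) + (3.6667)·(3.6667) + (-2.3333)·(-2.3333) + (-0.3333)·(-0.3333) + (-0.3333)·(-0.3333) + (1.6667)·(1.6667)) / 5 = 27.3333/5 = 5.4667
  S[U,V] = ((-2.3333)·(-0.5) + (3.6667)·(0.5) + (-2.3333)·(-0.5) + (-0.3333)·(-3.5) + (-0.3333)·(1.5) + (1.6667)·(2.5)) / 5 = 9/5 = 1.8
  S[V,V] = ((-0.5)·(-0.5) + (0.5)·(0.5) + (-0.5)·(-0.5) + (-3.5)·(-3.5) + (1.5)·(1.5) + (2.5)·(2.5)) / 5 = 21.5/5 = 4.3

S is symmetric (S[j,i] = S[i,j]). Assembling:

S = [[5.4667, 1.8],
 [1.8, 4.3]]


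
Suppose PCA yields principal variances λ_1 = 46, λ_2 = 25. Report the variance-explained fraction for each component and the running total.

Step 1 — total variance = trace(Sigma) = Σ λ_i = 46 + 25 = 71.

Step 2 — fraction explained by component i = λ_i / Σ λ:
  PC1: 46/71 = 0.6479
  PC2: 25/71 = 0.3521

Step 3 — cumulative fraction after k components = (λ_1 + ... + λ_k) / Σ λ:
  k = 1: 46/71 = 0.6479
  k = 2: (46 + 25)/71 = 71/71 = 1

Summary (fraction, with percent):

explained: PC1 0.6479 (64.79%), PC2 0.3521 (35.21%);  cumulative: 0.6479, 1
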